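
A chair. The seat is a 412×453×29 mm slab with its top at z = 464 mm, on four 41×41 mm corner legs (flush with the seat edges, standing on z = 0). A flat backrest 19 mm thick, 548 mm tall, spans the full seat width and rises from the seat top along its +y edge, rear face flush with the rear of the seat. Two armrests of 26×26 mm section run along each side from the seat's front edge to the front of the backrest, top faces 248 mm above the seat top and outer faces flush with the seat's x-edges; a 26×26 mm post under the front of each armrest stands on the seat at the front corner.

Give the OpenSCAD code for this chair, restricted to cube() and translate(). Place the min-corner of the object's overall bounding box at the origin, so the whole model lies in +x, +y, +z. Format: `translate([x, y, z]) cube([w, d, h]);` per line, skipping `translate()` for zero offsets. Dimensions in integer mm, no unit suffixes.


// leg_h = 464 - 29 = 435
// arm post h = 248 - 26 = 222
translate([0, 0, 435]) cube([412, 453, 29]);
cube([41, 41, 435]);
translate([371, 0, 0]) cube([41, 41, 435]);
translate([0, 412, 0]) cube([41, 41, 435]);
translate([371, 412, 0]) cube([41, 41, 435]);
translate([0, 434, 464]) cube([412, 19, 548]);
translate([0, 0, 686]) cube([26, 434, 26]);
translate([386, 0, 686]) cube([26, 434, 26]);
translate([0, 0, 464]) cube([26, 26, 222]);
translate([386, 0, 464]) cube([26, 26, 222]);


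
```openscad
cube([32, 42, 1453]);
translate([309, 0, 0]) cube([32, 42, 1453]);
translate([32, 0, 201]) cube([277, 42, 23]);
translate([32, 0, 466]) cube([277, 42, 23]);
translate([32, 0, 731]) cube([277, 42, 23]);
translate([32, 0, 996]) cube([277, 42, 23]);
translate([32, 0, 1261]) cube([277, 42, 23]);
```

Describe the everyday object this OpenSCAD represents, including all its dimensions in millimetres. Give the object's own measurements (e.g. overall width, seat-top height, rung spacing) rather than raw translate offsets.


A straight ladder. Two 32×42 mm vertical rails, 1453 mm tall, stand 341 mm apart (outside-to-outside) with their front faces coplanar on the −y side. 5 rungs, each 42 mm deep and 23 mm tall, span between the inner faces of the rails, front faces flush with the rails. The lowest rung's underside is at z = 201 mm and rungs are spaced 265 mm apart (underside to underside).


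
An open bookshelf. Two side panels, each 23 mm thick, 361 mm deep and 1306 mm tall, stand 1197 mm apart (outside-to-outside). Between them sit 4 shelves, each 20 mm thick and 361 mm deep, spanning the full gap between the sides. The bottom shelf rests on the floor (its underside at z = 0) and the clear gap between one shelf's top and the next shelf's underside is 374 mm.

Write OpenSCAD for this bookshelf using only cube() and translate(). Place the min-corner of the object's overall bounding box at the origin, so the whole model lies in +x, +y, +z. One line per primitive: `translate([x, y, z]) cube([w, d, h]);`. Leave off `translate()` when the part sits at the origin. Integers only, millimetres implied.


cube([23, 361, 1306]);
translate([1174, 0, 0]) cube([23, 361, 1306]);
translate([23, 0, 0]) cube([1151, 361, 20]);
translate([23, 0, 394]) cube([1151, 361, 20]);
translate([23, 0, 788]) cube([1151, 361, 20]);
translate([23, 0, 1182]) cube([1151, 361, 20]);


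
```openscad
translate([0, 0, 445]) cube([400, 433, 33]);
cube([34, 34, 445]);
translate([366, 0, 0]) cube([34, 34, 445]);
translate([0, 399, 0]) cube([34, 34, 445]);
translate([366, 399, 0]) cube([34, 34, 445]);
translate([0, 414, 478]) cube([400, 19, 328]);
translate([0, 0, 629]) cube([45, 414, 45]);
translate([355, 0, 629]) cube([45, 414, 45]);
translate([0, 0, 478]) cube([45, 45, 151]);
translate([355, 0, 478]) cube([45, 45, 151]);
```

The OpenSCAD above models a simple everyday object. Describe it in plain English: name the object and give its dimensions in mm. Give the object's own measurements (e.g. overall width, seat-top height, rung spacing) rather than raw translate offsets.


A chair. The seat is a 400×433×33 mm slab with its top at z = 478 mm, on four 34×34 mm corner legs (flush with the seat edges, standing on z = 0). A flat backrest 19 mm thick, 328 mm tall, spans the full seat width and rises from the seat top along its +y edge, rear face flush with the rear of the seat. Two armrests of 45×45 mm section run along each side from the seat's front edge to the front of the backrest, top faces 196 mm above the seat top and outer faces flush with the seat's x-edges; a 45×45 mm post under the front of each armrest stands on the seat at the front corner.


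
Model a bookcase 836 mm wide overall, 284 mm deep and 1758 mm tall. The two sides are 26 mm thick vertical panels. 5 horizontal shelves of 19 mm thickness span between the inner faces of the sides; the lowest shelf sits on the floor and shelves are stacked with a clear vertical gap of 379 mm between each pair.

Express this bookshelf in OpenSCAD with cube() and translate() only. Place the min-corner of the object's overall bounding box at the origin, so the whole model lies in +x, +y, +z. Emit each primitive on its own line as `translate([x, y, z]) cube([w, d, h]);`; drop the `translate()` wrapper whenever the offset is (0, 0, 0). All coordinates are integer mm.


cube([26, 284, 1758]);
translate([810, 0, 0]) cube([26, 284, 1758]);
translate([26, 0, 0]) cube([784, 284, 19]);
translate([26, 0, 398]) cube([784, 284, 19]);
translate([26, 0, 796]) cube([784, 284, 19]);
translate([26, 0, 1194]) cube([784, 284, 19]);
translate([26, 0, 1592]) cube([784, 284, 19]);


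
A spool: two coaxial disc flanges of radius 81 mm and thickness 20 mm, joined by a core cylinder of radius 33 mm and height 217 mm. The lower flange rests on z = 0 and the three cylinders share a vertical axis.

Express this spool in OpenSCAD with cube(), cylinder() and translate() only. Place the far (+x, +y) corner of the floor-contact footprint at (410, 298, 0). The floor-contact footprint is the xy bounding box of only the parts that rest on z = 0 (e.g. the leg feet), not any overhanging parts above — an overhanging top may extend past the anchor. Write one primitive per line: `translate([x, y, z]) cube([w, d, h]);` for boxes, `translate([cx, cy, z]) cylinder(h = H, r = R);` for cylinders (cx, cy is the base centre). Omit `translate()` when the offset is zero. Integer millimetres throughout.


translate([329, 217, 0]) cylinder(h = 20, r = 81);
translate([329, 217, 20]) cylinder(h = 217, r = 33);
translate([329, 217, 237]) cylinder(h = 20, r = 81);


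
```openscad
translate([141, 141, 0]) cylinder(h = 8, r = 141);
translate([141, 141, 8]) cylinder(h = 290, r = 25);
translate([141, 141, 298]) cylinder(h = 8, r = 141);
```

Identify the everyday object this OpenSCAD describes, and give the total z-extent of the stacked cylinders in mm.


A spool. The overall height is 306 mm.

Three coaxial cylinders, large–small–large — a spool. Two 8 mm flanges and a 290 mm core give 8 + 290 + 8 = 306 mm.


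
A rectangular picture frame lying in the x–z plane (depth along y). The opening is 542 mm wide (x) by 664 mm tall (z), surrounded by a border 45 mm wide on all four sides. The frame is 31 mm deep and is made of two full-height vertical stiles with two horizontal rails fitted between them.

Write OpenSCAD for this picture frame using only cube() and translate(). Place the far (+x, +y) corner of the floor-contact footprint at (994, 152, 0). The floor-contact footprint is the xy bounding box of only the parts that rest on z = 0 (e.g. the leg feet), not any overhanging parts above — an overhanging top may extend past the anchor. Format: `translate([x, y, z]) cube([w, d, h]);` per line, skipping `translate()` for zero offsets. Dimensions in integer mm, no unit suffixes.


translate([362, 121, 0]) cube([45, 31, 754]);
translate([949, 121, 0]) cube([45, 31, 754]);
translate([407, 121, 0]) cube([542, 31, 45]);
translate([407, 121, 709]) cube([542, 31, 45]);


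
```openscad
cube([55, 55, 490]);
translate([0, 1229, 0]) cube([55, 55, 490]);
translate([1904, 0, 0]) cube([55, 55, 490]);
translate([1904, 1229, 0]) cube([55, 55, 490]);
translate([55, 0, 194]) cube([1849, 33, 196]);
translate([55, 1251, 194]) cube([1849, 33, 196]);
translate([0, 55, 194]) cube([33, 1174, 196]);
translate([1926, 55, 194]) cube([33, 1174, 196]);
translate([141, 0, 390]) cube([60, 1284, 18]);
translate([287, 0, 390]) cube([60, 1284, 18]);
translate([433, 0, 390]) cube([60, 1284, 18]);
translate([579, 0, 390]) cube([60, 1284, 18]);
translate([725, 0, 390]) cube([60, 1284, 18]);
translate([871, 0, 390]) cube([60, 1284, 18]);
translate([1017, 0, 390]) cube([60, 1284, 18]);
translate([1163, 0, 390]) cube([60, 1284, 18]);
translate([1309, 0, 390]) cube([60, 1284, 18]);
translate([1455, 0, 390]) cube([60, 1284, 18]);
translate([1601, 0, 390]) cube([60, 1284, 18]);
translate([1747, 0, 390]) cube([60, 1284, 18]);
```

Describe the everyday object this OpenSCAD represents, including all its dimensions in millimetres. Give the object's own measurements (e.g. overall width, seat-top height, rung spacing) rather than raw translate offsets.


A bed frame 1959 mm long (x) by 1284 mm wide (y). Four 55×55 mm corner posts, 490 mm tall, at the corners of the footprint. Four rails of 33 mm thickness and 196 mm height run between adjacent posts with their undersides at z = 194 mm, their outer faces flush with the outside of the frame (the two x-running rails run between the posts' inner faces; the two y-running rails run between the posts' inner faces). 12 slats, each 60 mm wide (x) and 18 mm thick, lie across the top of the two x-running rails, running the full 1284 mm width of the frame in y; along x they sit between the end posts with a 86 mm gap after the −x posts and between neighbouring slats, leaving 97 mm before the +x posts.


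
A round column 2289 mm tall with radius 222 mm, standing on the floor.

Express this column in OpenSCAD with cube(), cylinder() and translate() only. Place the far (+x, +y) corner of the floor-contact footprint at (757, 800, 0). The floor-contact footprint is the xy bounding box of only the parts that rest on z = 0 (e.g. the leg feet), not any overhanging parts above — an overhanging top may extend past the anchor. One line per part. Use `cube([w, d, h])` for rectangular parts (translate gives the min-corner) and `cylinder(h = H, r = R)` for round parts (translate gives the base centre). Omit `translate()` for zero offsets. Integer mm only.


translate([535, 578, 0]) cylinder(h = 2289, r = 222);


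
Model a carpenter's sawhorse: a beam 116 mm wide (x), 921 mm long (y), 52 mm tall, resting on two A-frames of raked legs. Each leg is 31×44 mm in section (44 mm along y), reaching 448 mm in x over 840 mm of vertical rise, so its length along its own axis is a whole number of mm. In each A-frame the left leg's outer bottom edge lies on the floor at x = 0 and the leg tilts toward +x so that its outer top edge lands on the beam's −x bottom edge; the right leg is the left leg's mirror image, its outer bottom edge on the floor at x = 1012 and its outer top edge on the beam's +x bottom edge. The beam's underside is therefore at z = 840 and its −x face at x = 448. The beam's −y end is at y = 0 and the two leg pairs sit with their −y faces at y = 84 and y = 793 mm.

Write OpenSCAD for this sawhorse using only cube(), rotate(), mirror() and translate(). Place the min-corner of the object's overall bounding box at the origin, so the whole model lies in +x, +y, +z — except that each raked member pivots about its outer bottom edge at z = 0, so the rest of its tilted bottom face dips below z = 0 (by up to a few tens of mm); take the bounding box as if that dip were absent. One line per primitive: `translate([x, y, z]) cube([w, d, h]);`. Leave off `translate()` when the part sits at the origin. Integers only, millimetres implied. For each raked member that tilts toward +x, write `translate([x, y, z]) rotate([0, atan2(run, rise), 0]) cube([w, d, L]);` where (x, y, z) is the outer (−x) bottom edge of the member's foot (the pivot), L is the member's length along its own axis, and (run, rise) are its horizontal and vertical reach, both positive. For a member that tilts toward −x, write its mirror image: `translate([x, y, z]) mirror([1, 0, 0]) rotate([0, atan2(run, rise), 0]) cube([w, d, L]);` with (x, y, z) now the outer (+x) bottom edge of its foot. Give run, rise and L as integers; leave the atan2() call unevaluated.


// leg length = √(448² + 840²) = 952
// right-leg outer foot x = 2·448 + 116 = 1012
// beam min-corner = (448, 0, 840)
translate([448, 0, 840]) cube([116, 921, 52]);
translate([0, 84, 0]) rotate([0, atan2(448, 840), 0]) cube([31, 44, 952]);
translate([1012, 84, 0]) mirror([1, 0, 0]) rotate([0, atan2(448, 840), 0]) cube([31, 44, 952]);
translate([0, 793, 0]) rotate([0, atan2(448, 840), 0]) cube([31, 44, 952]);
translate([1012, 793, 0]) mirror([1, 0, 0]) rotate([0, atan2(448, 840), 0]) cube([31, 44, 952]);


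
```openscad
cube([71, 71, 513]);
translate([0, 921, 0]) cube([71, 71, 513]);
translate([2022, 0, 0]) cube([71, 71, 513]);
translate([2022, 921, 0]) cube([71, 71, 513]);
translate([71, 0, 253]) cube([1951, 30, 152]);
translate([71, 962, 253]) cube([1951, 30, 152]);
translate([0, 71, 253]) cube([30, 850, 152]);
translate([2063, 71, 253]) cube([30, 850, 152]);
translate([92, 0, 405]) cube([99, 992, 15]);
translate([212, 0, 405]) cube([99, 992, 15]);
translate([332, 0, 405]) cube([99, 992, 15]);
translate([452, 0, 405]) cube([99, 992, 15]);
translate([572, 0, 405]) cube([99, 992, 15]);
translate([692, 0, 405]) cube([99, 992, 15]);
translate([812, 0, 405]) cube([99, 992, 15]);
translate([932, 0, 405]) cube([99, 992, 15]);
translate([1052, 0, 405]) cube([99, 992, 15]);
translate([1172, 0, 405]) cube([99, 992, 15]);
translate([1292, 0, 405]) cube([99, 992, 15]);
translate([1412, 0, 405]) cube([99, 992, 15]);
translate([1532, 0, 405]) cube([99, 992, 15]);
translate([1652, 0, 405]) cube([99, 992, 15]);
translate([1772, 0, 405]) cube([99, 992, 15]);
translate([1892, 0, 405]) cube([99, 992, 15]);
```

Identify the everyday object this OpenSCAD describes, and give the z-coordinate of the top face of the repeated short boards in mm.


A bed frame. The slat-top height is 420 mm.

Four posts, four rails, and a row of slats — a bed frame. Slats sit on the rails at z = 253 + 152 = 405; with slat thickness 15, the top is 420 mm.


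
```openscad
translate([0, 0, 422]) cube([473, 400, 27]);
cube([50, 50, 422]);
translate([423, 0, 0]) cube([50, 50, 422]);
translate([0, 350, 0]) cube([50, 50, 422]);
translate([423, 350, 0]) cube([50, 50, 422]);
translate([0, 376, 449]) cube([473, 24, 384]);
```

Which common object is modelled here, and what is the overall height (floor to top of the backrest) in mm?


A chair. The overall height is 833 mm.

A slab on four corner posts with a tall panel at the back — a chair. The seat slab sits at z = 422 with thickness 27, and the 384 mm backrest starts at the seat top, so the overall height is 422 + 27 + 384 = 833 mm.


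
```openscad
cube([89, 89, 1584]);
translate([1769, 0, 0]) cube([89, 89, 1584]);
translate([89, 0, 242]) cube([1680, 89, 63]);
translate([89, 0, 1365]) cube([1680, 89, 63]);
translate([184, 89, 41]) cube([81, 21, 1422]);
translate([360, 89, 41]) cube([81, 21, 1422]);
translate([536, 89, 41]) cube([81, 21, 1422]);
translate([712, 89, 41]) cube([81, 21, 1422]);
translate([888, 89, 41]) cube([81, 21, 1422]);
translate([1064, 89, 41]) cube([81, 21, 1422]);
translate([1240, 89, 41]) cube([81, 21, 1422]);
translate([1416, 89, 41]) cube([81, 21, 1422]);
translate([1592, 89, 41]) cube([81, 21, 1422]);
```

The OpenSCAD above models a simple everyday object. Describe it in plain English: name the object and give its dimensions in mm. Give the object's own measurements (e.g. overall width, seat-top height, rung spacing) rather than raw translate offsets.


A fence section. Two 89×89 mm posts, 1584 mm tall, stand on the floor with a clear span of 1680 mm between their inner faces. Two horizontal rails of 89×63 mm section span the gap between the posts with their undersides at z = 242 mm and z = 1365 mm, flush with the posts' −y face. 9 pickets, each 81 mm wide, 21 mm thick and 1422 mm tall, are fixed to the +y face of the rails with their bottoms at z = 41 mm, spaced across the span with a 95 mm gap after the −x post and between neighbouring pickets, with 96 mm left before the +x post.


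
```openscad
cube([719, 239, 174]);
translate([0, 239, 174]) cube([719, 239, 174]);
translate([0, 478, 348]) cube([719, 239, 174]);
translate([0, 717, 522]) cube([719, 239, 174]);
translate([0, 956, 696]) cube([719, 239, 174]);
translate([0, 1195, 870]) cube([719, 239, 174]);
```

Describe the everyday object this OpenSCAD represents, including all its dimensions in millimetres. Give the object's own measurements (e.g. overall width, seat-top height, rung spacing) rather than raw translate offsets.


A straight staircase of 6 solid steps. Each step is 719 mm wide (x), 239 mm deep (y, the going) and 174 mm tall (the rise). The first step rests on the floor; each subsequent step sits one going further in +y and one rise higher in +z, directly behind and above the previous step with no overlap.


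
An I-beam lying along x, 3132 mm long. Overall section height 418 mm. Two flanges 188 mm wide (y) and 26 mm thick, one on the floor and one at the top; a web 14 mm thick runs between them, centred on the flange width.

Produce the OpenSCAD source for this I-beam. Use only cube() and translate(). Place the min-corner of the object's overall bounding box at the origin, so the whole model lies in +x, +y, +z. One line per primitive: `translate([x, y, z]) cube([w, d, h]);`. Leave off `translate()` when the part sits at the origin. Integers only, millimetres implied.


cube([3132, 188, 26]);
translate([0, 87, 26]) cube([3132, 14, 366]);
translate([0, 0, 392]) cube([3132, 188, 26]);


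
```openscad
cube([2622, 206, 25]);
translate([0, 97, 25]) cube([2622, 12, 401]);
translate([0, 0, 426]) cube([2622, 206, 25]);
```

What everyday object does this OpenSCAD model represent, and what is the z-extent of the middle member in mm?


An I-beam. The web height is 401 mm.

Two wide flanges with a thin centred web — an I-beam. Overall 451 mm minus two 25 mm flanges gives a web of 451 − 2·25 = 401 mm.


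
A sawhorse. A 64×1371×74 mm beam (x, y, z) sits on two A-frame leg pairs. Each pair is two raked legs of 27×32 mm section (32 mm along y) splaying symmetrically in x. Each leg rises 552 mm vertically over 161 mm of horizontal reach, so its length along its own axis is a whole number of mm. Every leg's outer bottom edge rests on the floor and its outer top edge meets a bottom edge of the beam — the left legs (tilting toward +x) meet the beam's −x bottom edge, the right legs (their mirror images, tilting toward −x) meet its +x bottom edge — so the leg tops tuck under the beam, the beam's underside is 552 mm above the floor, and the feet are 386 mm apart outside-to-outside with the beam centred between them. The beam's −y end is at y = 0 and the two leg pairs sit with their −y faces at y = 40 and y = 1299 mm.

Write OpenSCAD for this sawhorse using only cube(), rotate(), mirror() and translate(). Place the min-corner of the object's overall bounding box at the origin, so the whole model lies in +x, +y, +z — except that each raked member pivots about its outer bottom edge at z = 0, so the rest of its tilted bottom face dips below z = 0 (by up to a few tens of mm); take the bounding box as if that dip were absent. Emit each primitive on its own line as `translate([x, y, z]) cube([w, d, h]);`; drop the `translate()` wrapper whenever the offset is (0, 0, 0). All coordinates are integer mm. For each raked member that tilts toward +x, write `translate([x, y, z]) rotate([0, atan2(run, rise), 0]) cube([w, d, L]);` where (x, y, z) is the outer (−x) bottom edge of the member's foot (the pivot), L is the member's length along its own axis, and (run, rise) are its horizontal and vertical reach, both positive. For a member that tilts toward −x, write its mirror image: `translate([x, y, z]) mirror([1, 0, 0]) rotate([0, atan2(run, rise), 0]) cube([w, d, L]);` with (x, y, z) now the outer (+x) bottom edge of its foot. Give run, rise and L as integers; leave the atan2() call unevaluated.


// leg length = √(161² + 552²) = 575
// right-leg outer foot x = 2·161 + 64 = 386
// beam min-corner = (161, 0, 552)
translate([161, 0, 552]) cube([64, 1371, 74]);
translate([0, 40, 0]) rotate([0, atan2(161, 552), 0]) cube([27, 32, 575]);
translate([386, 40, 0]) mirror([1, 0, 0]) rotate([0, atan2(161, 552), 0]) cube([27, 32, 575]);
translate([0, 1299, 0]) rotate([0, atan2(161, 552), 0]) cube([27, 32, 575]);
translate([386, 1299, 0]) mirror([1, 0, 0]) rotate([0, atan2(161, 552), 0]) cube([27, 32, 575]);


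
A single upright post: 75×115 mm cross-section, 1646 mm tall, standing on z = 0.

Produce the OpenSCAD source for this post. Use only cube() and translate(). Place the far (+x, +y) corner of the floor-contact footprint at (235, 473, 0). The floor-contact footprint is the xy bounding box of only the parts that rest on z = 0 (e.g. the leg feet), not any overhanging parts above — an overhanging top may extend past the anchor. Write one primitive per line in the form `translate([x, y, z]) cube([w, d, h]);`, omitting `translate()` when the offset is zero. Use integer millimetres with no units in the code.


translate([160, 358, 0]) cube([75, 115, 1646]);


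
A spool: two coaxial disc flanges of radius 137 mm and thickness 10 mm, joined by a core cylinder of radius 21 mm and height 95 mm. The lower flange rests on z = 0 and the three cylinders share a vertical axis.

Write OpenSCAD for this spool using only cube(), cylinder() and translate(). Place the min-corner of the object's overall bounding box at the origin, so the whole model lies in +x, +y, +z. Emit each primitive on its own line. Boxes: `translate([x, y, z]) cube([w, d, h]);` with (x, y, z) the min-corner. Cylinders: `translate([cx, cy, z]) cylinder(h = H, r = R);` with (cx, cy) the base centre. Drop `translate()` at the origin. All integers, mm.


translate([137, 137, 0]) cylinder(h = 10, r = 137);
translate([137, 137, 10]) cylinder(h = 95, r = 21);
translate([137, 137, 105]) cylinder(h = 10, r = 137);


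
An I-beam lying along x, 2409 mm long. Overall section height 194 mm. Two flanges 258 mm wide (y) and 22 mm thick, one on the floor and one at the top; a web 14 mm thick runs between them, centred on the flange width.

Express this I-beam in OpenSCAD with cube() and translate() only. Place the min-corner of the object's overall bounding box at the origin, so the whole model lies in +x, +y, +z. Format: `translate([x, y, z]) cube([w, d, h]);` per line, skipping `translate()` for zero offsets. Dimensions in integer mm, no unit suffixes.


cube([2409, 258, 22]);
translate([0, 122, 22]) cube([2409, 14, 150]);
translate([0, 0, 172]) cube([2409, 258, 22]);


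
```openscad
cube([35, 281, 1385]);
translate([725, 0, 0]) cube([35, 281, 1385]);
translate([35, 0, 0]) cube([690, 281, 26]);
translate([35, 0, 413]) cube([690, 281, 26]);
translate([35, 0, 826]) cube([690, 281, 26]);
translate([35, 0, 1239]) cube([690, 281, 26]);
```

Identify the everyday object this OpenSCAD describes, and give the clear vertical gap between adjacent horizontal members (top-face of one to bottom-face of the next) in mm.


A bookshelf. The clear shelf gap is 387 mm.

Two tall side panels with 4 horizontal boards between them — a bookshelf. The first two shelf undersides are at z = 0 and z = 413; with shelf thickness 26, the clear gap is 413 − 0 − 26 = 387 mm.


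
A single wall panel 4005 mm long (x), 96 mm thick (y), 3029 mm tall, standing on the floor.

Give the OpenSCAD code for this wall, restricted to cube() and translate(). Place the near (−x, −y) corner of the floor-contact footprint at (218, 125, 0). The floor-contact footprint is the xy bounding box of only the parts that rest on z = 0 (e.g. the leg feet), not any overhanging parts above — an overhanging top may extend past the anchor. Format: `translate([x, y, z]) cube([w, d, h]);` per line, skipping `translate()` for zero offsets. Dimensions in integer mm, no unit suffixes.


translate([218, 125, 0]) cube([4005, 96, 3029]);


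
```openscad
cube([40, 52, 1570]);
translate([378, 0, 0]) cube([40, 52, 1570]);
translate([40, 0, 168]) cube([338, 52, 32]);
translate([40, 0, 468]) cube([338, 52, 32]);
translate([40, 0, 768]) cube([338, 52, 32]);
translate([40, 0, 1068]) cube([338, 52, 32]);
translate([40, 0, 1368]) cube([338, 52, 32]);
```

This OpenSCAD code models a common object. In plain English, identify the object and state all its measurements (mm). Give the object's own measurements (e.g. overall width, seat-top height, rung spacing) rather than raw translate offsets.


A straight ladder. Two 40×52 mm vertical rails, 1570 mm tall, stand 418 mm apart (outside-to-outside) with their front faces coplanar on the −y side. 5 rungs, each 52 mm deep and 32 mm tall, span between the inner faces of the rails, front faces flush with the rails. The lowest rung's underside is at z = 168 mm and rungs are spaced 300 mm apart (underside to underside).


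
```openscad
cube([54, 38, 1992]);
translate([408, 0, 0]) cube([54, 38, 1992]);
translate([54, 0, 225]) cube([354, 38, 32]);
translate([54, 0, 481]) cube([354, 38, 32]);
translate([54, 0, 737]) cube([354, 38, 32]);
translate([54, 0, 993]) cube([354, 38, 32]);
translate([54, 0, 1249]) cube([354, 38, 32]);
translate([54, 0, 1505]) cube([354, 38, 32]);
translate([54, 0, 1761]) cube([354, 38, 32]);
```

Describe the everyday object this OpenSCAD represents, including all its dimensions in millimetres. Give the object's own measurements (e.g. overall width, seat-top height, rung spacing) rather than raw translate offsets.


A straight ladder. Two 54×38 mm vertical rails, 1992 mm tall, stand 462 mm apart (outside-to-outside) with their front faces coplanar on the −y side. 7 rungs, each 38 mm deep and 32 mm tall, span between the inner faces of the rails, front faces flush with the rails. The lowest rung's underside is at z = 225 mm and rungs are spaced 256 mm apart (underside to underside).


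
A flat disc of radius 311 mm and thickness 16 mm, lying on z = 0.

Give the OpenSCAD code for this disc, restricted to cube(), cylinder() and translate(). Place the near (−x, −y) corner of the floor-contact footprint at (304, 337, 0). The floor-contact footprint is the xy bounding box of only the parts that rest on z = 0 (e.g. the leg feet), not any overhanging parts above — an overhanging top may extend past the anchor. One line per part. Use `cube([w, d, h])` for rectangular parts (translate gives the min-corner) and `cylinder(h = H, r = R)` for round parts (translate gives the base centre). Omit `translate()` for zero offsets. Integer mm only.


translate([615, 648, 0]) cylinder(h = 16, r = 311);


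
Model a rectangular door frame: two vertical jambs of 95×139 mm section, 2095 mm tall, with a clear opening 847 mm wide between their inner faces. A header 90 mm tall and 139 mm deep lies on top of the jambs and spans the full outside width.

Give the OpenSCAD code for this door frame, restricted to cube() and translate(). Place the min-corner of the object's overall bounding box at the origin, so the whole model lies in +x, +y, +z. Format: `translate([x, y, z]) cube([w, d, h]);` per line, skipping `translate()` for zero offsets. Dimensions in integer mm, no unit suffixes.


cube([95, 139, 2095]);
translate([942, 0, 0]) cube([95, 139, 2095]);
translate([0, 0, 2095]) cube([1037, 139, 90]);


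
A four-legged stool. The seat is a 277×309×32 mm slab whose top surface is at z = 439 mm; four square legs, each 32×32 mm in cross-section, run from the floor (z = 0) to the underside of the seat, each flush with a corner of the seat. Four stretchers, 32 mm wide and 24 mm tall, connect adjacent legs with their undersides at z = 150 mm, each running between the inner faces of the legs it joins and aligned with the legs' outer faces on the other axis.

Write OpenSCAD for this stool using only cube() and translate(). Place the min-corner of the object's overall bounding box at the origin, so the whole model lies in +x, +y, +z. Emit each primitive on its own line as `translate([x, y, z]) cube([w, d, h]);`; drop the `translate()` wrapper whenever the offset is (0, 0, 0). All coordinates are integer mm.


translate([0, 0, 407]) cube([277, 309, 32]);
cube([32, 32, 407]);
translate([245, 0, 0]) cube([32, 32, 407]);
translate([0, 277, 0]) cube([32, 32, 407]);
translate([245, 277, 0]) cube([32, 32, 407]);
translate([32, 0, 150]) cube([213, 32, 24]);
translate([32, 277, 150]) cube([213, 32, 24]);
translate([0, 32, 150]) cube([32, 245, 24]);
translate([245, 32, 150]) cube([32, 245, 24]);


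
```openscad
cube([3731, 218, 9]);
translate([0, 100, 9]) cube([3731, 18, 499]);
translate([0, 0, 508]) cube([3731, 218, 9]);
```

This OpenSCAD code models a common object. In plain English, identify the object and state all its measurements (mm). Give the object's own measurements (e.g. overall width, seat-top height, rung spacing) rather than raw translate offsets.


An I-beam lying along x, 3731 mm long. Overall section height 517 mm. Two flanges 218 mm wide (y) and 9 mm thick, one on the floor and one at the top; a web 18 mm thick runs between them, centred on the flange width.


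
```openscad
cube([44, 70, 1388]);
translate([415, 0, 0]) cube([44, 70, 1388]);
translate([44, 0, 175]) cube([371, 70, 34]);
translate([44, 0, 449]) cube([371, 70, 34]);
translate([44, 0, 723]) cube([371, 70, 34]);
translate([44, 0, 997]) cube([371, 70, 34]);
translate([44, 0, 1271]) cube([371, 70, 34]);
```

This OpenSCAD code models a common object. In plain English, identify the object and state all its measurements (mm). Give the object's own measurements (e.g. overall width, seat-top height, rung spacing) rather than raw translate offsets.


A straight ladder. Two 44×70 mm vertical rails, 1388 mm tall, stand 459 mm apart (outside-to-outside) with their front faces coplanar on the −y side. 5 rungs, each 70 mm deep and 34 mm tall, span between the inner faces of the rails, front faces flush with the rails. The lowest rung's underside is at z = 175 mm and rungs are spaced 274 mm apart (underside to underside).


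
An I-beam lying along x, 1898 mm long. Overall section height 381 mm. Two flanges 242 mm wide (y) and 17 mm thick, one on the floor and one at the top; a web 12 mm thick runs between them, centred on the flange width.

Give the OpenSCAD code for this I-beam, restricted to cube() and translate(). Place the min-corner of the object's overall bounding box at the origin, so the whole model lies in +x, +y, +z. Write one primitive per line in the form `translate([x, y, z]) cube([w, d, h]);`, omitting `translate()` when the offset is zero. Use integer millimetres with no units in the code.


cube([1898, 242, 17]);
translate([0, 115, 17]) cube([1898, 12, 347]);
translate([0, 0, 364]) cube([1898, 242, 17]);


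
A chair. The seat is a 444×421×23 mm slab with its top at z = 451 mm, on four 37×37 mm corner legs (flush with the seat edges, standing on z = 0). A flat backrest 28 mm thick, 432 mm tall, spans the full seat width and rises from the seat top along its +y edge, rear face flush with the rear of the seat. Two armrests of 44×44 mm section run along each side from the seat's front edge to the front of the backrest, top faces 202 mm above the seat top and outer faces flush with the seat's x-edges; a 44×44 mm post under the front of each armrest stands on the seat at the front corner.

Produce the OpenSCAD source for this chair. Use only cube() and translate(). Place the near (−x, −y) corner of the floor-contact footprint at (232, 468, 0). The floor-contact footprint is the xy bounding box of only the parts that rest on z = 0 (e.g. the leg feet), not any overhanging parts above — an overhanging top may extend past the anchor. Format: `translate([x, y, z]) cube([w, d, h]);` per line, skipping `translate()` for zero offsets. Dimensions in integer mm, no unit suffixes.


translate([232, 468, 428]) cube([444, 421, 23]);
translate([232, 468, 0]) cube([37, 37, 428]);
translate([639, 468, 0]) cube([37, 37, 428]);
translate([232, 852, 0]) cube([37, 37, 428]);
translate([639, 852, 0]) cube([37, 37, 428]);
translate([232, 861, 451]) cube([444, 28, 432]);
translate([232, 468, 609]) cube([44, 393, 44]);
translate([632, 468, 609]) cube([44, 393, 44]);
translate([232, 468, 451]) cube([44, 44, 158]);
translate([632, 468, 451]) cube([44, 44, 158]);


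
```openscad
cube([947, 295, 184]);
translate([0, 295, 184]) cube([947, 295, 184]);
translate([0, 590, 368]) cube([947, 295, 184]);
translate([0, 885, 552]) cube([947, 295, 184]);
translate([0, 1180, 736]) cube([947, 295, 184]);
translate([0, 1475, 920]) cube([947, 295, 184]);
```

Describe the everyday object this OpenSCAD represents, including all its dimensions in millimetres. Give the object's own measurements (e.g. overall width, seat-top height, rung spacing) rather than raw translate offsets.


A straight staircase of 6 solid steps. Each step is 947 mm wide (x), 295 mm deep (y, the going) and 184 mm tall (the rise). The first step rests on the floor; each subsequent step sits one going further in +y and one rise higher in +z, directly behind and above the previous step with no overlap.


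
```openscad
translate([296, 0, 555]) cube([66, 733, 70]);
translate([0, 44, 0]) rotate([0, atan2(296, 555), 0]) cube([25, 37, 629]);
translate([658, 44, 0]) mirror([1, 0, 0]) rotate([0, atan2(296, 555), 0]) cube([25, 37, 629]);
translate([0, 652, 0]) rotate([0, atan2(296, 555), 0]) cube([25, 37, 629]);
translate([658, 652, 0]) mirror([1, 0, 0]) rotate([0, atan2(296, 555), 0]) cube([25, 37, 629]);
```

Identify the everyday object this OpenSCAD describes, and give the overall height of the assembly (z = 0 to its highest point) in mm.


A sawhorse. The overall height is 625 mm.

A beam across two mirrored pairs of raked legs — a sawhorse. The beam's underside is at z = 555 (matching the legs' vertical rise in atan2(296, 555)) and the beam is 70 mm tall, so its top is at 555 + 70 = 625 mm. The raked legs top out at the beam's underside, so that is the highest point.


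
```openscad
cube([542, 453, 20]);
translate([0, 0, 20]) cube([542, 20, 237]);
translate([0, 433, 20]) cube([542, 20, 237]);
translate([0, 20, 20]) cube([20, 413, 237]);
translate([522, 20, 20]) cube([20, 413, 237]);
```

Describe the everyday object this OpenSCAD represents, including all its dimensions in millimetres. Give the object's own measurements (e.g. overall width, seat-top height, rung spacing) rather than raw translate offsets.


An open-topped rectangular box: outside dimensions 542×453×257 mm, with a uniform wall and base thickness of 20 mm. The base is a full 542×453 slab on the floor; four walls sit on top of the base. The front and back walls (the −y and +y sides) span the full width; the two side walls fit between them.


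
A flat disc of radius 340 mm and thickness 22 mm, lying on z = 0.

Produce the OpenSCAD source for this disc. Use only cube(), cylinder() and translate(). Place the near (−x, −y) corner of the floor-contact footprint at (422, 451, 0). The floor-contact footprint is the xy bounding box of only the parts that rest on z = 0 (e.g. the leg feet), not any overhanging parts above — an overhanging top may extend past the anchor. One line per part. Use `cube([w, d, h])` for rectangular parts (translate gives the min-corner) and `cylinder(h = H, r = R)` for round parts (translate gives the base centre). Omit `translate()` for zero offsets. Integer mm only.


translate([762, 791, 0]) cylinder(h = 22, r = 340);


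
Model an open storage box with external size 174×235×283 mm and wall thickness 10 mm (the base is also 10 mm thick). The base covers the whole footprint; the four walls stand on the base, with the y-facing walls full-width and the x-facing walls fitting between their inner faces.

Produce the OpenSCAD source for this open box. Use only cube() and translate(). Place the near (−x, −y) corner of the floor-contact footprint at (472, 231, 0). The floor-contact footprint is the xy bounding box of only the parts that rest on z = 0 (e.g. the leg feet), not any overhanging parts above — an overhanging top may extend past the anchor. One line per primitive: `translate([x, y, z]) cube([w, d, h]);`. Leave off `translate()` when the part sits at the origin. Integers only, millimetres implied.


translate([472, 231, 0]) cube([174, 235, 10]);
translate([472, 231, 10]) cube([174, 10, 273]);
translate([472, 456, 10]) cube([174, 10, 273]);
translate([472, 241, 10]) cube([10, 215, 273]);
translate([636, 241, 10]) cube([10, 215, 273]);


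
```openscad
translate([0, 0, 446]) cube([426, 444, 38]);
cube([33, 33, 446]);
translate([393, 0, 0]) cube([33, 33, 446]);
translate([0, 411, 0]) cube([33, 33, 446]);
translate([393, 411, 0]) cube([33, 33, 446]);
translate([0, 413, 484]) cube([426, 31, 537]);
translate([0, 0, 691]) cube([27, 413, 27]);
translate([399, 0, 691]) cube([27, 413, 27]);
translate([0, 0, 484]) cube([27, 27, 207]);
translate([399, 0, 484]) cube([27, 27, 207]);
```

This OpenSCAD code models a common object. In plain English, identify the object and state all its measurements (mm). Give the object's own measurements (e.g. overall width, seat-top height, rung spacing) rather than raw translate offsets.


A chair. The seat is a 426×444×38 mm slab with its top at z = 484 mm, on four 33×33 mm corner legs (flush with the seat edges, standing on z = 0). A flat backrest 31 mm thick, 537 mm tall, spans the full seat width and rises from the seat top along its +y edge, rear face flush with the rear of the seat. Two armrests of 27×27 mm section run along each side from the seat's front edge to the front of the backrest, top faces 234 mm above the seat top and outer faces flush with the seat's x-edges; a 27×27 mm post under the front of each armrest stands on the seat at the front corner.


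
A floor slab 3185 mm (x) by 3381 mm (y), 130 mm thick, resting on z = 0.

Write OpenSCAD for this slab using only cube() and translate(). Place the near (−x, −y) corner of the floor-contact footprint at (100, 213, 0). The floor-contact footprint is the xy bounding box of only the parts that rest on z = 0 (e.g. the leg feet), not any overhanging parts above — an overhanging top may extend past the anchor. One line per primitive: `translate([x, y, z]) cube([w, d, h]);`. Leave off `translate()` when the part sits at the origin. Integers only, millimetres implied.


translate([100, 213, 0]) cube([3185, 3381, 130]);


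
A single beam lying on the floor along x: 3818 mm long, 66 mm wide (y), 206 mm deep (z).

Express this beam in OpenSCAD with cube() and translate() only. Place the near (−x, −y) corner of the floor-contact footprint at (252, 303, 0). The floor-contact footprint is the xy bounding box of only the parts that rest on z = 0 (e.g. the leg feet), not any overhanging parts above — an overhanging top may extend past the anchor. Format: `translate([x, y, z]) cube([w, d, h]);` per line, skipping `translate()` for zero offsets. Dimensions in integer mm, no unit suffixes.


translate([252, 303, 0]) cube([3818, 66, 206]);


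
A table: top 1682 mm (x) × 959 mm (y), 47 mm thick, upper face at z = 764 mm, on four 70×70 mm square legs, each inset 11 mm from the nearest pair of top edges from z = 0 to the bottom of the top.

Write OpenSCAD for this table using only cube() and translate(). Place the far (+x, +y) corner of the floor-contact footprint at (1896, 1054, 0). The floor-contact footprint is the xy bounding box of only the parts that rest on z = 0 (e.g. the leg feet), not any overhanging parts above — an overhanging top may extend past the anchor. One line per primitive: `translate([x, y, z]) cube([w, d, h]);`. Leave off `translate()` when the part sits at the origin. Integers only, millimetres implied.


// leg_h = 764 - 47 = 717
translate([225, 106, 717]) cube([1682, 959, 47]);
translate([236, 117, 0]) cube([70, 70, 717]);
translate([1826, 117, 0]) cube([70, 70, 717]);
translate([236, 984, 0]) cube([70, 70, 717]);
translate([1826, 984, 0]) cube([70, 70, 717]);
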